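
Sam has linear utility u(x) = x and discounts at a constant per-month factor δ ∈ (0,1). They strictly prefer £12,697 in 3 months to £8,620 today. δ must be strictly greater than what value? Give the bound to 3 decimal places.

δ > 0.879

Comparing present values: 8620 < δ^3·12697.
Dividing by 12697: δ^3 > 0.67890. Both sides are positive, so the cube root keeps the direction.
δ > (8620/12697)^(1/3) ≈ 0.879.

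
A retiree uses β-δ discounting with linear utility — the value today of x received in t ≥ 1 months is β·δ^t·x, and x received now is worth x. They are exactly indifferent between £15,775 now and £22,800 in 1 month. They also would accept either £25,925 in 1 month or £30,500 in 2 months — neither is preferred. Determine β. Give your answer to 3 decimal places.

β ≈ 0.814

Both payoffs in the second observation are in the future, so β drops out: δ^1·25925 = δ^2·30500 ⇒ δ = 25925/30500 = 0.85000.
Now use the now-vs-future pair: 15775 = β·δ·22800 gives β = 15775/(0.85000·22800) ≈ 0.814.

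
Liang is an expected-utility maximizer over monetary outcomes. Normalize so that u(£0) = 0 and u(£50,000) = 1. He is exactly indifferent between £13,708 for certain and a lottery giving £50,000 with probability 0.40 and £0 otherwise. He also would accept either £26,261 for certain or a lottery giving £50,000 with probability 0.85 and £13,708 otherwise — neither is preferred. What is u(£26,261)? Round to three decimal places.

The first gamble pins u(£13,708): it must equal 0.40·1 + 0.60·0 = 0.40.
Chaining: u(£26,261) = 0.85·1.00 + 0.15·0.40 = 0.9100.

0.910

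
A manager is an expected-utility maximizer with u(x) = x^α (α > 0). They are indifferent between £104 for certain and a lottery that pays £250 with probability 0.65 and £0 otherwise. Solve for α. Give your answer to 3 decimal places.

α ≈ 0.491

EU(lottery) = 0.65·250^α + 0.35·0 = 0.65·250^α.
Indifference: 104^α = 0.65·250^α, so (104/250)^α = 0.65.
α = ln(0.65) / ln(104/250) = -0.430783/-0.877070 ≈ 0.491.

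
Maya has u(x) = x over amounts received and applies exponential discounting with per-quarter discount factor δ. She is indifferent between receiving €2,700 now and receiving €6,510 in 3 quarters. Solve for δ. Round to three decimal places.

δ ≈ 0.746

Indifference means u(2700) = δ^3 · u(6510), so δ^3 = u(2700)/u(6510).
With u(x) = x: δ^3 = 2700/6510 = 0.41475.
So δ = 0.41475^(1/3) ≈ 0.746.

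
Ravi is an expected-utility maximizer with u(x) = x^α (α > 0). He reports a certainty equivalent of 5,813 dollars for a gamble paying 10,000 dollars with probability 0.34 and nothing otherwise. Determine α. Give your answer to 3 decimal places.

EU(lottery) = 0.34·10000^α + 0.66·0 = 0.34·10000^α.
Indifference: 5813^α = 0.34·10000^α, so (5813/10000)^α = 0.34.
α = ln(0.34) / ln(5813/10000) = -1.078810/-0.542488 ≈ 1.989.

α ≈ 1.989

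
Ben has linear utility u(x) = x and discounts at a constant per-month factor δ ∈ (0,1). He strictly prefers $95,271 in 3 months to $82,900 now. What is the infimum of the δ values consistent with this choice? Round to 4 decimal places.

δ > 0.9547

Under u(x) = x this choice says 82900 < δ^3·95271.
So δ^3 > 82900/95271 = 0.87015; taking the cube root of both positive sides preserves the inequality.
δ > 0.87015^(1/3) = 0.9547.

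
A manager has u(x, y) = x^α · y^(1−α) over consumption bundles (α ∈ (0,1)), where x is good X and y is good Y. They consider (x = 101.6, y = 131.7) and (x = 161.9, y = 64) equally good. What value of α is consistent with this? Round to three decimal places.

The Cobb–Douglas utilities coincide, so 101.6^α·131.7^(1−α) = 161.9^α·64^(1−α).
(101.6/161.9)^α = (64/131.7)^(1−α); take logs: α·ln(101.6/161.9) = (1−α)·ln(64/131.7), i.e. α·-0.465935 = (1−α)·-0.721644.
With A = -0.465935 and B = -0.721644: α·A = (1−α)·B, so α = B/(A+B) = -0.721644/-1.187579 ≈ 0.608.

α ≈ 0.608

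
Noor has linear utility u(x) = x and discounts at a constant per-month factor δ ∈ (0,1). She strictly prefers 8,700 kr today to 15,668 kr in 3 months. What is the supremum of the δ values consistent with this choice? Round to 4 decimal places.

δ < 0.8219

The preference means 8700 > δ^3·15668.
Hence δ^3 < 8700/15668 = 0.55527, and x ↦ x^(1/3) is increasing on (0,∞).
δ < 0.55527^(1/3) = 0.8219.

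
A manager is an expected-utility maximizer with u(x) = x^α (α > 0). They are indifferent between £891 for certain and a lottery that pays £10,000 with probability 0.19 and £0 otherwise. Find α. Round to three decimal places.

EU(lottery) = 0.19·10000^α + 0.81·0 = 0.19·10000^α.
Setting u(891) equal to that: 891^α = 0.19·10000^α ⇒ (891/10000)^α = 0.19.
α = ln(0.19) / ln(891/10000) = -1.660731/-2.417996 ≈ 0.687.

α ≈ 0.687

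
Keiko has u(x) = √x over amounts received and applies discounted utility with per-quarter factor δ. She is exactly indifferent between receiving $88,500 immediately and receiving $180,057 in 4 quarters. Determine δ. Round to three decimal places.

Equating discounted utilities: u(88500) = δ^4·u(180057) ⇒ δ^4 = u(88500)/u(180057).
With u(x) = √x: δ^4 = √88500/√180057 = √(88500/180057) = 0.70108.
So δ = 0.70108^(1/4) ≈ 0.915.

δ ≈ 0.915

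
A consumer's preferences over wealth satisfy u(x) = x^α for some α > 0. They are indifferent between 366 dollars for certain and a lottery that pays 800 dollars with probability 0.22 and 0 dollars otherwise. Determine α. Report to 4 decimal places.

EU(lottery) = 0.22·800^α + 0.78·0 = 0.22·800^α.
Indifference: 366^α = 0.22·800^α, so (366/800)^α = 0.22.
Taking logs: α·ln(366/800) = ln(0.22), so α = -1.5141277 / -0.7819784 ≈ 1.9363.

α ≈ 1.9363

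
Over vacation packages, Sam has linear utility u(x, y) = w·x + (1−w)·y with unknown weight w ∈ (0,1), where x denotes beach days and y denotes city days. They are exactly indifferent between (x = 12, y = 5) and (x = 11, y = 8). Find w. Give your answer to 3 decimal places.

Indifference: w·12 + (1−w)·5 = w·11 + (1−w)·8.
w·(12−11) = (1−w)·(8−5), i.e. w·1 = (1−w)·3.
The marginal rate of substitution is 3/1, so w = 3/(1+3) = 0.750.

w = 0.750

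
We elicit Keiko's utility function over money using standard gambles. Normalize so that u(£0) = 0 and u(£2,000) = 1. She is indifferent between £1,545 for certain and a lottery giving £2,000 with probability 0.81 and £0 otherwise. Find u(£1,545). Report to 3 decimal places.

The indifference gives u(£1,545) = 0.81·u(£2,000) + 0.19·u(£0) = 0.81·1 + 0.19·0 = 0.81.

0.810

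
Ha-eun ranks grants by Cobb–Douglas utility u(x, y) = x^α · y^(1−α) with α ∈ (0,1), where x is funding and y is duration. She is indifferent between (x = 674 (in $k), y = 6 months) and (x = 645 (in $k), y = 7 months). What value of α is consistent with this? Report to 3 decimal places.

α ≈ 0.778

Set the two utilities equal: 674^α·6^(1−α) = 645^α·7^(1−α).
Taking logs: α·ln 674 + (1−α)·ln 6 = α·ln 645 + (1−α)·ln 7, i.e. α·0.043980 = (1−α)·0.154151.
So α/(1−α) = (0.154151)/(0.043980) = 3.505025, and α = 3.505025/4.505025 ≈ 0.778.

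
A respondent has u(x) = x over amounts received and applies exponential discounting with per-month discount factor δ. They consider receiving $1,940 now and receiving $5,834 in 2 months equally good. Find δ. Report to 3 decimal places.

Equating discounted utilities: u(1940) = δ^2·u(5834) ⇒ δ^2 = u(1940)/u(5834).
With u(x) = x: δ^2 = 1940/5834 = 0.33253.
Hence δ = (0.33253)^(1/2) = 0.57666.

δ ≈ 0.577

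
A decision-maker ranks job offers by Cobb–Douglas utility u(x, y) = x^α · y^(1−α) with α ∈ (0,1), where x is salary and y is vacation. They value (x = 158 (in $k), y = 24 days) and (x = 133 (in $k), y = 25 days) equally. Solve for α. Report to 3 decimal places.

The Cobb–Douglas utilities coincide, so 158^α·24^(1−α) = 133^α·25^(1−α).
Taking logs: α·ln 158 + (1−α)·ln 24 = α·ln 133 + (1−α)·ln 25, i.e. α·0.172246 = (1−α)·0.040822.
So α/(1−α) = (0.040822)/(0.172246) = 0.236998, and α = 0.236998/1.236998 ≈ 0.192.

α ≈ 0.192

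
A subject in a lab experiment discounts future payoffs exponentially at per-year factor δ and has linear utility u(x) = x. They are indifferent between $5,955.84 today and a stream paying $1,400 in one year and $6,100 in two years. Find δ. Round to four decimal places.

δ ≈ 0.8800

The stream is worth 1400δ + 6100δ² today, so 1400δ + 6100δ² = 5955.84.
That is, 6100δ² + 1400δ − 5955.84 = 0, a quadratic in δ.
By the quadratic formula (taking the positive root), δ = (−1400 + √147282496.00) / 12200 ≈ 0.8800.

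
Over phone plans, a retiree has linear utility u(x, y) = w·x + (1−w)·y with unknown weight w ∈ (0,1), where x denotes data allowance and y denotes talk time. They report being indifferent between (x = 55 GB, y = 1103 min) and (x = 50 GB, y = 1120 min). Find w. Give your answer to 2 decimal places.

w = 0.77

Indifference: w·55 + (1−w)·1103 = w·50 + (1−w)·1120.
Collecting terms: w·5 = (1−w)·17.
So w/(1−w) = 17/5 = 3.4000, giving w = 17/(5+17) = 0.77.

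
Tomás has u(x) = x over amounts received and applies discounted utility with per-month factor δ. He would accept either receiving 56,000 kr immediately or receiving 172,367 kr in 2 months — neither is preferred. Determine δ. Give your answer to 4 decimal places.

δ ≈ 0.5700

The payoff in 2 months is discounted by δ^2, so u(56000) = δ^2·u(172367) and δ^2 = u(56000)/u(172367).
With u(x) = x: δ^2 = 56000/172367 = 0.32489.
Taking the square root: δ = 0.32489^(1/2) ≈ 0.5700.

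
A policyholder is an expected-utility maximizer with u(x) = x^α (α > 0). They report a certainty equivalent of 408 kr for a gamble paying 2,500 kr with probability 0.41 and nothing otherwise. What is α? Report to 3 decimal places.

Since u(0) = 0, the lottery's EU is 0.41·2500^α.
Indifference: 408^α = 0.41·2500^α, so (408/2500)^α = 0.41.
Taking logs: α·ln(408/2500) = ln(0.41), so α = -0.891598 / -1.812779 ≈ 0.492.

α ≈ 0.492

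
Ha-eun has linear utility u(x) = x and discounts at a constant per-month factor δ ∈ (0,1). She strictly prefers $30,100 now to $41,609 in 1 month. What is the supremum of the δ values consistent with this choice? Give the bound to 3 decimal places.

δ < 0.723

Under u(x) = x this choice says 30100 > δ·41609.
So δ < 30100/41609 = 0.72340.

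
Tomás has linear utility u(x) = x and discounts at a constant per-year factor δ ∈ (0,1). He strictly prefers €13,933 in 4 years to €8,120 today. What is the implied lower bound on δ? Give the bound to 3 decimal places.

δ > 0.874

Under u(x) = x this choice says 8120 < δ^4·13933.
Dividing by 13933: δ^4 > 0.58279. Both sides are positive, so the 4th root keeps the direction.
δ > (8120/13933)^(1/4) ≈ 0.874.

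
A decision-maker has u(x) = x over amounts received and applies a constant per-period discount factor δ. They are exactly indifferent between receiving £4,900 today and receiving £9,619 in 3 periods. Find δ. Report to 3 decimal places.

Indifference means u(4900) = δ^3 · u(9619), so δ^3 = u(4900)/u(9619).
With u(x) = x: δ^3 = 4900/9619 = 0.50941.
Taking the cube root: δ = 0.50941^(1/3) ≈ 0.799.

δ ≈ 0.799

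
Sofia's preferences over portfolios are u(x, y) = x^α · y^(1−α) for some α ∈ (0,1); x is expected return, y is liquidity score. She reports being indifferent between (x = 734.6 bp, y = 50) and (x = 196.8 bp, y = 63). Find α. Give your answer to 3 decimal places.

Set the two utilities equal: 734.6^α·50^(1−α) = 196.8^α·63^(1−α).
Taking logs: α·ln 734.6 + (1−α)·ln 50 = α·ln 196.8 + (1−α)·ln 63, i.e. α·1.317138 = (1−α)·0.231112.
Thus α·(1.548250) = 0.231112, so α = 0.231112/1.548250 ≈ 0.149.

α ≈ 0.149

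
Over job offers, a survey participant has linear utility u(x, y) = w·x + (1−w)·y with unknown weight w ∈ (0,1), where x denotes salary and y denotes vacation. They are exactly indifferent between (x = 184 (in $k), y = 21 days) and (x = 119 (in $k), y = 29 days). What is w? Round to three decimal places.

u(184,21) = u(119,29) means w·184 + (1−w)·21 = w·119 + (1−w)·29.
Rearranging, 65·w − 8·(1−w) = 0.
Hence w = 8/(65+8) = 8/73 = 0.110.

w = 0.110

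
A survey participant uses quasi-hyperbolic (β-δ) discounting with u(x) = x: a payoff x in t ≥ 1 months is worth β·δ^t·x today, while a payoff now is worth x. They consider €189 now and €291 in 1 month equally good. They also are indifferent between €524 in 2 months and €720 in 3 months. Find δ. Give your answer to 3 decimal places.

δ ≈ 0.728

Both payoffs in the second observation are in the future, so β drops out: δ^2·524 = δ^3·720 ⇒ δ = 524/720 = 0.72778.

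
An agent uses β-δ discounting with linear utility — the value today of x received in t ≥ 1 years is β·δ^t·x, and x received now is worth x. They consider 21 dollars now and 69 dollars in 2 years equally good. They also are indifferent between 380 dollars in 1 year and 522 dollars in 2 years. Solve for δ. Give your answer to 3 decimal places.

δ ≈ 0.728

The second indifference involves only future payoffs, so β cancels: β·δ^1·380 = β·δ^2·522, giving δ = 380/522 = 0.72797.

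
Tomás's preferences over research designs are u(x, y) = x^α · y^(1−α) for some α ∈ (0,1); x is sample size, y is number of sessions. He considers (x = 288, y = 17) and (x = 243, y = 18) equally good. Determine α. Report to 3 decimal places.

α ≈ 0.252

Indifference: 288^α · 17^(1−α) = 243^α · 18^(1−α).
Rearrange to (288/243)^α = (18/17)^(1−α) and take logs: α·0.169899 = (1−α)·0.057158.
So α/(1−α) = (0.057158)/(0.169899) = 0.336423, and α = 0.336423/1.336423 ≈ 0.252.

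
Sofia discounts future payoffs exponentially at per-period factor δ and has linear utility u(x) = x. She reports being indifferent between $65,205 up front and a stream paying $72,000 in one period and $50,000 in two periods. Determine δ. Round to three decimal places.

δ ≈ 0.630

Present value of the stream is 72000·δ + 50000·δ². Indifference gives 72000δ + 50000δ² = 65205.
Rearranged: 50000δ² + 72000δ − 65205 = 0.
The positive root is δ = [−72000 + √(72000² + 4·50000·65205)] / (2·50000) = (−72000 + 135000.000)/100000 ≈ 0.630.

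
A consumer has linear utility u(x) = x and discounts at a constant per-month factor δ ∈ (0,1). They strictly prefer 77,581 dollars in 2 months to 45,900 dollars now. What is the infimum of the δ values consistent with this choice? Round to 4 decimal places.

Comparing present values: 45900 < δ^2·77581.
So δ^2 > 45900/77581 = 0.59164; taking the square root of both positive sides preserves the inequality.
δ > (45900/77581)^(1/2) ≈ 0.7692.

δ > 0.7692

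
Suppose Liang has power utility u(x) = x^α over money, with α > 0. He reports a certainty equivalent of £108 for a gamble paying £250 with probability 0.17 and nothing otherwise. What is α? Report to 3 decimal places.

α ≈ 2.111

Since u(0) = 0, the lottery's EU is 0.17·250^α.
Indifference: 108^α = 0.17·250^α, so (108/250)^α = 0.17.
Take logs: α = ln 0.17 / ln(108/250) ≈ 2.11116.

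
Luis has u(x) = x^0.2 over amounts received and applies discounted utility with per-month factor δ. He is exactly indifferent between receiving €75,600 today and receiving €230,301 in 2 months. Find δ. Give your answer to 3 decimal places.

δ ≈ 0.895

The payoff in 2 months is discounted by δ^2, so u(75600) = δ^2·u(230301) and δ^2 = u(75600)/u(230301).
With u(x) = x^0.2: δ^2 = 75600^0.2/230301^0.2 = (75600/230301)^0.2 = 0.80029.
Hence δ = (0.80029)^(1/2) = 0.89459.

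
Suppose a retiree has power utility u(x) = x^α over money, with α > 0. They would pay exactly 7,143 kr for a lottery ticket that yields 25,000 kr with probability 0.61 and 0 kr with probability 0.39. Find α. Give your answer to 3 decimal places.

α ≈ 0.395

The lottery's expected utility is 0.61·u(25000) + 0.39·u(0) = 0.61·25000^α (since u(0) = 0 for α > 0).
Indifference: 7143^α = 0.61·25000^α, so (7143/25000)^α = 0.61.
α = ln(0.61) / ln(7143/25000) = -0.494296/-1.252743 ≈ 0.395.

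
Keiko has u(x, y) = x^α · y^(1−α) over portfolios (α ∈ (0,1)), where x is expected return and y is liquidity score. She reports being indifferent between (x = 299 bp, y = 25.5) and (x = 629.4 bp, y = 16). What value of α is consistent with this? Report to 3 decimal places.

The Cobb–Douglas utilities coincide, so 299^α·25.5^(1−α) = 629.4^α·16^(1−α).
Taking logs: α·ln 299 + (1−α)·ln 25.5 = α·ln 629.4 + (1−α)·ln 16, i.e. α·-0.744323 = (1−α)·-0.466090.
With A = -0.744323 and B = -0.466090: α·A = (1−α)·B, so α = B/(A+B) = -0.466090/-1.210413 ≈ 0.385.

α ≈ 0.385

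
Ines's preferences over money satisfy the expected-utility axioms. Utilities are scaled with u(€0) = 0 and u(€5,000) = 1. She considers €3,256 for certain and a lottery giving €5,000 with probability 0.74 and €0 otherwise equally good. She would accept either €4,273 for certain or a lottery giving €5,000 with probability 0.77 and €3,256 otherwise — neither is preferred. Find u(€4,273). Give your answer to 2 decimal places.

0.94

The first gamble pins u(€3,256): it must equal 0.74·1 + 0.26·0 = 0.74.
Then u(€4,273) = 0.77·u(€5,000) + 0.23·u(€3,256) = 0.77·1.00 + 0.23·0.74 = 0.9402.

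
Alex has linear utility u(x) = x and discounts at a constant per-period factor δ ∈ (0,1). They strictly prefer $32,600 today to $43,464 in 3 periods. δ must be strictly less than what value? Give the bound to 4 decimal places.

δ < 0.9086

The preference means 32600 > δ^3·43464.
So δ^3 < 32600/43464 = 0.75005; taking the cube root of both positive sides preserves the inequality.
δ < (32600/43464)^(1/3) ≈ 0.9086.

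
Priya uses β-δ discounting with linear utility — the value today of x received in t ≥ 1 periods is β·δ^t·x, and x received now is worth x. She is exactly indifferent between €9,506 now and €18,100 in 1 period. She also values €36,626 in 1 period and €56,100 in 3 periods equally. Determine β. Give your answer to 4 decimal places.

β ≈ 0.6500

From the later pair, β·δ^1·36626 = β·δ^3·56100; dividing through, δ^2 = 36626/56100 = 0.65287, so δ = 0.80800.
Now use the now-vs-future pair: 9506 = β·δ·18100 gives β = 9506/(0.80800·18100) ≈ 0.6500.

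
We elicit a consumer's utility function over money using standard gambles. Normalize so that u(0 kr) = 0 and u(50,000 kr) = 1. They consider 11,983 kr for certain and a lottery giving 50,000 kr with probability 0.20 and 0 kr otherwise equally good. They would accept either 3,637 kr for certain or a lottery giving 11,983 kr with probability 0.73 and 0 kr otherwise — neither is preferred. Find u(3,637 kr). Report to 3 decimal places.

0.146

The first gamble pins u(11,983 kr): it must equal 0.20·1 + 0.80·0 = 0.20.
The second indifference gives u(3,637 kr) = 0.73·u(11,983 kr) + 0.27·u(0 kr) = 0.73·0.20 + 0.27·0.00 = 0.1460.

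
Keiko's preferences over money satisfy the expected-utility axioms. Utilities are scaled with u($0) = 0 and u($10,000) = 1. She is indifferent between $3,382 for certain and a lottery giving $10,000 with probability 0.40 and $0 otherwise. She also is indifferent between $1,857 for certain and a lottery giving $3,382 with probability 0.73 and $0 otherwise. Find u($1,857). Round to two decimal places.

0.29

The first gamble pins u($3,382): it must equal 0.40·1 + 0.60·0 = 0.40.
The second indifference gives u($1,857) = 0.73·u($3,382) + 0.27·u($0) = 0.73·0.40 + 0.27·0.00 = 0.2920.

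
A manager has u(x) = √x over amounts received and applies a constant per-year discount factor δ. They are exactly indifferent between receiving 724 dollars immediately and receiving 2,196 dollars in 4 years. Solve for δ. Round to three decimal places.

δ ≈ 0.870

Indifference means u(724) = δ^4 · u(2196), so δ^4 = u(724)/u(2196).
Since u(x) = √x, δ^4 = √(724/2196) = 0.57419.
Taking the 4th root: δ = 0.57419^(1/4) ≈ 0.870.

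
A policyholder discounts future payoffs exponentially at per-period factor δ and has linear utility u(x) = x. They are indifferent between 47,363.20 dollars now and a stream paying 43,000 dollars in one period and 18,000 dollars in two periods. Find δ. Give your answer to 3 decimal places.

δ ≈ 0.820

Equating present values: 47363.20 = 43000δ + 18000δ².
That is, 18000δ² + 43000δ − 47363.20 = 0, a quadratic in δ.
By the quadratic formula (taking the positive root), δ = (−43000 + √5259150400.00) / 36000 ≈ 0.820.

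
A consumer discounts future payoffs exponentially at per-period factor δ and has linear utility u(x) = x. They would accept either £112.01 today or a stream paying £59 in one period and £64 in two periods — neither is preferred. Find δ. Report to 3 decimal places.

Equating present values: 112.01 = 59δ + 64δ².
Rearranged: 64δ² + 59δ − 112.01 = 0.
By the quadratic formula (taking the positive root), δ = (−59 + √32155.56) / 128 ≈ 0.940.

δ ≈ 0.940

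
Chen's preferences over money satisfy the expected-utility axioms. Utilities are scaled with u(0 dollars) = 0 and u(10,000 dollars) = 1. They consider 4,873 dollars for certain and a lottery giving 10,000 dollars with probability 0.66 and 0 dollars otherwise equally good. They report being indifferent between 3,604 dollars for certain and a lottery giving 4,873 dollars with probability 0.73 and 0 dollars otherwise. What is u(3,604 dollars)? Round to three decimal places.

0.482

From the first indifference, u(4,873 dollars) = 0.66·u(10,000 dollars) + 0.34·u(0 dollars) = 0.66·1 + 0.34·0 = 0.66.
Chaining: u(3,604 dollars) = 0.73·0.66 + 0.27·0.00 = 0.4818.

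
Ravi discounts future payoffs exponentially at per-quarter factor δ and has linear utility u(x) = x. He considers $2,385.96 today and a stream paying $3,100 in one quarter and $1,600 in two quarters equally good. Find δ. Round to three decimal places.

The stream is worth 3100δ + 1600δ² today, so 3100δ + 1600δ² = 2385.96.
That is, 1600δ² + 3100δ − 2385.96 = 0, a quadratic in δ.
By the quadratic formula (taking the positive root), δ = (−3100 + √24880144.00) / 3200 ≈ 0.590.

δ ≈ 0.590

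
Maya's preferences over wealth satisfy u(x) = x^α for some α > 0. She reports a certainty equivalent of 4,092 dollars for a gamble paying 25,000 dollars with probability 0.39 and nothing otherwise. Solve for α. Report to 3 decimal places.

The lottery's expected utility is 0.39·u(25000) + 0.61·u(0) = 0.39·25000^α (since u(0) = 0 for α > 0).
Equating: 4092^α = 0.39·25000^α, i.e. 0.1637^α = 0.39.
Taking logs: α·ln(4092/25000) = ln(0.39), so α = -0.941609 / -1.809842 ≈ 0.520.

α ≈ 0.520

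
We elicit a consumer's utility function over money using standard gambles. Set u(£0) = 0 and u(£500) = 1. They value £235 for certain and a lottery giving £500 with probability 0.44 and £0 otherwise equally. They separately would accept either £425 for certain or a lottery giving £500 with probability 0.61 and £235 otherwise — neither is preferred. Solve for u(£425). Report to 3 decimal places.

0.782

The first gamble pins u(£235): it must equal 0.44·1 + 0.56·0 = 0.44.
Chaining: u(£425) = 0.61·1.00 + 0.39·0.44 = 0.7816.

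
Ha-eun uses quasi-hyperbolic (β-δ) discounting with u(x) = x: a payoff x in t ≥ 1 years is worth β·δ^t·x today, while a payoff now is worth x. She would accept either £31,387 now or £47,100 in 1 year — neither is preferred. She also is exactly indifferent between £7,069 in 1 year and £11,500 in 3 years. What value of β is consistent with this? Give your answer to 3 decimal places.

β ≈ 0.850

Both payoffs in the second observation are in the future, so β drops out: δ^1·7069 = δ^3·11500 ⇒ δ^2 = 7069/11500 = 0.61470, so δ = 0.78403.
The first indifference: 31387 = β·δ·47100, so β = 31387/(δ·47100) = 31387/(0.78403·47100) ≈ 0.850.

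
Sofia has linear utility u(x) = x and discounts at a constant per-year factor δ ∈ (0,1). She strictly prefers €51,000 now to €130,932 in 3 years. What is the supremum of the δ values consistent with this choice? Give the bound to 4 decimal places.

Under u(x) = x this choice says 51000 > δ^3·130932.
Hence δ^3 < 51000/130932 = 0.38952, and x ↦ x^(1/3) is increasing on (0,∞).
δ < 0.38952^(1/3) = 0.7303.

δ < 0.7303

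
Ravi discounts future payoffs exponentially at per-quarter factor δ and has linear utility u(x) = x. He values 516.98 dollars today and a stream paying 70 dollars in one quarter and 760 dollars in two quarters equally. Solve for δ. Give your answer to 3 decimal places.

δ ≈ 0.780

The stream is worth 70δ + 760δ² today, so 70δ + 760δ² = 516.98.
That is, 760δ² + 70δ − 516.98 = 0, a quadratic in δ.
By the quadratic formula (taking the positive root), δ = (−70 + √1576519.20) / 1520 ≈ 0.780.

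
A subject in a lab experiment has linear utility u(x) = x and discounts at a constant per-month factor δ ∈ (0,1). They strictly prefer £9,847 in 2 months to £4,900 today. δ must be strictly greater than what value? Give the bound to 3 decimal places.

δ > 0.705

Under u(x) = x this choice says 4900 < δ^2·9847.
Hence δ^2 > 4900/9847 = 0.49761, and x ↦ x^(1/2) is increasing on (0,∞).
δ > (4900/9847)^(1/2) ≈ 0.705.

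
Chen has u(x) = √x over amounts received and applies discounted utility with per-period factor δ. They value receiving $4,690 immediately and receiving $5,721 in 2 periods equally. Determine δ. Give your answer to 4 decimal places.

Indifference means u(4690) = δ^2 · u(5721), so δ^2 = u(4690)/u(5721).
Since u(x) = √x, δ^2 = √(4690/5721) = 0.90542.
Hence δ = (0.90542)^(1/2) = 0.951536.

δ ≈ 0.9515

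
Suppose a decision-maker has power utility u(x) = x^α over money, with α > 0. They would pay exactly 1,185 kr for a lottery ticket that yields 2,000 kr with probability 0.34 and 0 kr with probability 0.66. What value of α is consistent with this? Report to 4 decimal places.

α ≈ 2.0611

The lottery's expected utility is 0.34·u(2000) + 0.66·u(0) = 0.34·2000^α (since u(0) = 0 for α > 0).
Setting u(1185) equal to that: 1185^α = 0.34·2000^α ⇒ (1185/2000)^α = 0.34.
Take logs: α = ln 0.34 / ln(1185/2000) ≈ 2.061140.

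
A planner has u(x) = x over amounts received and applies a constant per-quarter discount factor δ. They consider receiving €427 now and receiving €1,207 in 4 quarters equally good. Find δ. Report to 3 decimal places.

Equating discounted utilities: u(427) = δ^4·u(1207) ⇒ δ^4 = u(427)/u(1207).
With u(x) = x: δ^4 = 427/1207 = 0.35377.
So δ = 0.35377^(1/4) ≈ 0.771.

δ ≈ 0.771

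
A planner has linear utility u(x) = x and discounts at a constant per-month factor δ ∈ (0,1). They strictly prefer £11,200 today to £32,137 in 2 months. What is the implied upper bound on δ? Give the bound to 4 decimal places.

δ < 0.5903

The preference means 11200 > δ^2·32137.
Dividing by 32137: δ^2 < 0.34851. Both sides are positive, so the square root keeps the direction.
δ < (11200/32137)^(1/2) ≈ 0.5903.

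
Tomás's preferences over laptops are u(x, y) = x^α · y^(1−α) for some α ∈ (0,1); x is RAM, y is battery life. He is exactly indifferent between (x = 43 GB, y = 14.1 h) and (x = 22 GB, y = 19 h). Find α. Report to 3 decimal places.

α ≈ 0.308

Indifference: 43^α · 14.1^(1−α) = 22^α · 19^(1−α).
Rearrange to (43/22)^α = (19/14.1)^(1−α) and take logs: α·0.670158 = (1−α)·0.298264.
With A = 0.670158 and B = 0.298264: α·A = (1−α)·B, so α = B/(A+B) = 0.298264/0.968422 ≈ 0.308.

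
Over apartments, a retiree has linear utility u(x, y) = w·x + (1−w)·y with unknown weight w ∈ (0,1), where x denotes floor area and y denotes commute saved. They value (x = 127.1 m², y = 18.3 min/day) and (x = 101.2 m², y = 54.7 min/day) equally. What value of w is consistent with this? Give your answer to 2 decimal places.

u(127.1,18.3) = u(101.2,54.7) means w·127.1 + (1−w)·18.3 = w·101.2 + (1−w)·54.7.
w·(127.1−101.2) = (1−w)·(54.7−18.3), i.e. w·25.9 = (1−w)·36.4.
The marginal rate of substitution is 36.4/25.9, so w = 36.4/(25.9+36.4) = 0.58.

w = 0.58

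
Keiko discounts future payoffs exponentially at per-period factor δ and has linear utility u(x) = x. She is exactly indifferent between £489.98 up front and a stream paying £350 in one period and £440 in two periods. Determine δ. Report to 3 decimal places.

δ ≈ 0.730

The stream is worth 350δ + 440δ² today, so 350δ + 440δ² = 489.98.
Rearranged: 440δ² + 350δ − 489.98 = 0.
By the quadratic formula (taking the positive root), δ = (−350 + √984864.80) / 880 ≈ 0.730.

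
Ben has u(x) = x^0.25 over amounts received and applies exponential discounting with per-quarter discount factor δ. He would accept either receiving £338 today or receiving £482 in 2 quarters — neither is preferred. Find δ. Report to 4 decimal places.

Indifference means u(338) = δ^2 · u(482), so δ^2 = u(338)/u(482).
With u(x) = x^0.25: δ^2 = 338^0.25/482^0.25 = (338/482)^0.25 = 0.91510.
Hence δ = (0.91510)^(1/2) = 0.956607.

δ ≈ 0.9566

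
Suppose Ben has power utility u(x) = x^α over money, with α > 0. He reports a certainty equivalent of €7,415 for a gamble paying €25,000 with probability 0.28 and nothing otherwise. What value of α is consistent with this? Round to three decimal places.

α ≈ 1.047

EU(lottery) = 0.28·25000^α + 0.72·0 = 0.28·25000^α.
Setting u(7415) equal to that: 7415^α = 0.28·25000^α ⇒ (7415/25000)^α = 0.28.
α = ln(0.28) / ln(7415/25000) = -1.272966/-1.215371 ≈ 1.047.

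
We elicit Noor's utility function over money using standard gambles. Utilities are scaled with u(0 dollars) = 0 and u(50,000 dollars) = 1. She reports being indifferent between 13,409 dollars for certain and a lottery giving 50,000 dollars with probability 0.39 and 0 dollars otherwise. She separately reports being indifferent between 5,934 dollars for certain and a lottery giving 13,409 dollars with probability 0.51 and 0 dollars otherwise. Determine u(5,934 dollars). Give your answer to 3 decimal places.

0.199

The first gamble pins u(13,409 dollars): it must equal 0.39·1 + 0.61·0 = 0.39.
Then u(5,934 dollars) = 0.51·u(13,409 dollars) + 0.49·u(0 dollars) = 0.51·0.39 + 0.49·0.00 = 0.1989.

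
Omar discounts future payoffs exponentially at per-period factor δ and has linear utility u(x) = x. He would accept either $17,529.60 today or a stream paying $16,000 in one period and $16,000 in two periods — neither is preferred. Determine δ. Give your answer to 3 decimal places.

The stream is worth 16000δ + 16000δ² today, so 16000δ + 16000δ² = 17529.60.
So 16000δ² + 16000δ − 17529.60 = 0.
δ = (−16000 + √(16000² + 4·16000·17529.60)) / (2·16000) = (−16000 + √1377894400.00) / 32000 ≈ 0.660.

δ ≈ 0.660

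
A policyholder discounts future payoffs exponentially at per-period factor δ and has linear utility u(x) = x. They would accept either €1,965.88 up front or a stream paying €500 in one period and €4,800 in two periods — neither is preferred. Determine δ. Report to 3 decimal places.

Present value of the stream is 500·δ + 4800·δ². Indifference gives 500δ + 4800δ² = 1965.88.
So 4800δ² + 500δ − 1965.88 = 0.
δ = (−500 + √(500² + 4·4800·1965.88)) / (2·4800) = (−500 + √37994896.00) / 9600 ≈ 0.590.

δ ≈ 0.590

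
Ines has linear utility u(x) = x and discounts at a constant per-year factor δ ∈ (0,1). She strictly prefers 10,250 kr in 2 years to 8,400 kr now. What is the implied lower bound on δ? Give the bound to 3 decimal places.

δ > 0.905

Comparing present values: 8400 < δ^2·10250.
Hence δ^2 > 8400/10250 = 0.81951, and x ↦ x^(1/2) is increasing on (0,∞).
δ > 0.81951^(1/2) = 0.905.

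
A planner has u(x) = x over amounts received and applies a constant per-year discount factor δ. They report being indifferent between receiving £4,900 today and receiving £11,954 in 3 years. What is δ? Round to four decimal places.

Equating discounted utilities: u(4900) = δ^3·u(11954) ⇒ δ^3 = u(4900)/u(11954).
With u(x) = x: δ^3 = 4900/11954 = 0.40990.
Hence δ = (0.40990)^(1/3) = 0.742838.

δ ≈ 0.7428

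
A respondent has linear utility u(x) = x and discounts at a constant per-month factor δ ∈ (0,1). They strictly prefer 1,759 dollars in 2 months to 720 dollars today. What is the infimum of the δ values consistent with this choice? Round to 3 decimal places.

The preference means 720 < δ^2·1759.
Dividing by 1759: δ^2 > 0.40932. Both sides are positive, so the square root keeps the direction.
δ > (720/1759)^(1/2) ≈ 0.640.

δ > 0.640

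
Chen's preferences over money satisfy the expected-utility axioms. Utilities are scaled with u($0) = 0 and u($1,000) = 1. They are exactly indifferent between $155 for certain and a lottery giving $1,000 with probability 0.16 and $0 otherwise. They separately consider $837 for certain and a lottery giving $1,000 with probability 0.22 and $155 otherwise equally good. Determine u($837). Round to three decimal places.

0.345

From the first indifference, u($155) = 0.16·u($1,000) + 0.84·u($0) = 0.16·1 + 0.84·0 = 0.16.
Chaining: u($837) = 0.22·1.00 + 0.78·0.16 = 0.3448.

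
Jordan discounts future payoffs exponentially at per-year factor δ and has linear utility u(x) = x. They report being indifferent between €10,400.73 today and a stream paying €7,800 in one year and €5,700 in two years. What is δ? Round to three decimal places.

δ ≈ 0.830

Equating present values: 10400.73 = 7800δ + 5700δ².
That is, 5700δ² + 7800δ − 10400.73 = 0, a quadratic in δ.
By the quadratic formula (taking the positive root), δ = (−7800 + √297976644.00) / 11400 ≈ 0.830.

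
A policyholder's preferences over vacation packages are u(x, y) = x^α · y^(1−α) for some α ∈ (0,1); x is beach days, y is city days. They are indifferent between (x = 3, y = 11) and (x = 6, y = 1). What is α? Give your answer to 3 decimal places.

The Cobb–Douglas utilities coincide, so 3^α·11^(1−α) = 6^α·1^(1−α).
(3/6)^α = (1/11)^(1−α); take logs: α·ln(3/6) = (1−α)·ln(1/11), i.e. α·-0.693147 = (1−α)·-2.397895.
So α/(1−α) = (-2.397895)/(-0.693147) = 3.459432, and α = 3.459432/4.459432 ≈ 0.776.

α ≈ 0.776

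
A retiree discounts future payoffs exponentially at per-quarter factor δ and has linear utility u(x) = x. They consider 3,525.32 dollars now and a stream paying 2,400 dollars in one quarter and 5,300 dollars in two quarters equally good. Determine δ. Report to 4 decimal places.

Equating present values: 3525.32 = 2400δ + 5300δ².
Rearranged: 5300δ² + 2400δ − 3525.32 = 0.
By the quadratic formula (taking the positive root), δ = (−2400 + √80496784.00) / 10600 ≈ 0.6200.

δ ≈ 0.6200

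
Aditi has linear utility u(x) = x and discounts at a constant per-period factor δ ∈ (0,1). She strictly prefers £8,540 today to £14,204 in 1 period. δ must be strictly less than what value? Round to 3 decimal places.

δ < 0.601

Comparing present values: 8540 > δ·14204.
So δ < 8540/14204 = 0.60124.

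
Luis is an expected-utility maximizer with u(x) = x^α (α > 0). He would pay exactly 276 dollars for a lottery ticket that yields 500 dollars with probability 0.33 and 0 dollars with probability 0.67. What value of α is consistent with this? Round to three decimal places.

Since u(0) = 0, the lottery's EU is 0.33·500^α.
Equating: 276^α = 0.33·500^α, i.e. 0.5520^α = 0.33.
Take logs: α = ln 0.33 / ln(276/500) ≈ 1.86578.

α ≈ 1.866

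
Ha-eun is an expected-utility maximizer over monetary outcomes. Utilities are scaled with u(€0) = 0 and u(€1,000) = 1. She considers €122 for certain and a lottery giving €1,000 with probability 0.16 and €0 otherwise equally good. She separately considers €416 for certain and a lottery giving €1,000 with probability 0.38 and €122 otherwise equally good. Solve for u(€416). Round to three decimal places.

0.479

From the first indifference, u(€122) = 0.16·u(€1,000) + 0.84·u(€0) = 0.16·1 + 0.84·0 = 0.16.
Chaining: u(€416) = 0.38·1.00 + 0.62·0.16 = 0.4792.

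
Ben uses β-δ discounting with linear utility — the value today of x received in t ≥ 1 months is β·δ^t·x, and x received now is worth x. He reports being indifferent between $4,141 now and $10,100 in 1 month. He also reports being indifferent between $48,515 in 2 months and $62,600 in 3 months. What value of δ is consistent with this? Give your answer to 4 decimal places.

The second indifference involves only future payoffs, so β cancels: β·δ^2·48515 = β·δ^3·62600, giving δ = 48515/62600 = 0.77500.

δ ≈ 0.7750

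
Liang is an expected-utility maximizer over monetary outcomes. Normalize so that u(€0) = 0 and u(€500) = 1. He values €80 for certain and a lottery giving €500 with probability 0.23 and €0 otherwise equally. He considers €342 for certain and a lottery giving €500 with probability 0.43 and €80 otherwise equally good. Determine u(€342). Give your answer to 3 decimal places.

From the first indifference, u(€80) = 0.23·u(€500) + 0.77·u(€0) = 0.23·1 + 0.77·0 = 0.23.
Chaining: u(€342) = 0.43·1.00 + 0.57·0.23 = 0.5611.

0.561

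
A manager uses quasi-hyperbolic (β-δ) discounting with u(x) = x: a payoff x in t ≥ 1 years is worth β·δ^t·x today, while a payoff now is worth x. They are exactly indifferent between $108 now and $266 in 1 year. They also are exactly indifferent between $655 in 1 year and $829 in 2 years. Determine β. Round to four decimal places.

β ≈ 0.5139

From the later pair, β·δ^1·655 = β·δ^2·829; dividing through, δ = 655/829 = 0.79011.
Substituting δ into 108 = β·δ·266: β = 108/(210.169) ≈ 0.5139.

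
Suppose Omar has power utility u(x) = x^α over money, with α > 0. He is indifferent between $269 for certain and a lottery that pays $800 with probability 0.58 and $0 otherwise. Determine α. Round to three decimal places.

α ≈ 0.500

The lottery's expected utility is 0.58·u(800) + 0.42·u(0) = 0.58·800^α (since u(0) = 0 for α > 0).
Equating: 269^α = 0.58·800^α, i.e. 0.3362^α = 0.58.
α = ln(0.58) / ln(269/800) = -0.544727/-1.089900 ≈ 0.500.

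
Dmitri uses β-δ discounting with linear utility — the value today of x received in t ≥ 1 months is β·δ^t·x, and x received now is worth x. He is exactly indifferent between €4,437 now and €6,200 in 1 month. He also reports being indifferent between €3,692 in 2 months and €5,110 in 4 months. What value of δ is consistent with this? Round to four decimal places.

Both payoffs in the second observation are in the future, so β drops out: δ^2·3692 = δ^4·5110 ⇒ δ^2 = 3692/5110 = 0.72250, so δ = 0.85000.

δ ≈ 0.8500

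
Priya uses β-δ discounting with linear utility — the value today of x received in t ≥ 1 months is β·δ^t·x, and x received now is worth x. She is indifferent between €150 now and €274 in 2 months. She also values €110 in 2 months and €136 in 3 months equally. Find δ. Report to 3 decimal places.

δ ≈ 0.809

From the later pair, β·δ^2·110 = β·δ^3·136; dividing through, δ = 110/136 = 0.80882.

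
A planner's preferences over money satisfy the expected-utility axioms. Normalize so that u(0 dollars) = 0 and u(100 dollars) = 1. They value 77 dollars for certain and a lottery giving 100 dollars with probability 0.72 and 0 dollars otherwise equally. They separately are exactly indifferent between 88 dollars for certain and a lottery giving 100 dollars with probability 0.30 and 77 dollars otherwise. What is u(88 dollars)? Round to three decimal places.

From the first indifference, u(77 dollars) = 0.72·u(100 dollars) + 0.28·u(0 dollars) = 0.72·1 + 0.28·0 = 0.72.
Then u(88 dollars) = 0.30·u(100 dollars) + 0.70·u(77 dollars) = 0.30·1.00 + 0.70·0.72 = 0.8040.

0.804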